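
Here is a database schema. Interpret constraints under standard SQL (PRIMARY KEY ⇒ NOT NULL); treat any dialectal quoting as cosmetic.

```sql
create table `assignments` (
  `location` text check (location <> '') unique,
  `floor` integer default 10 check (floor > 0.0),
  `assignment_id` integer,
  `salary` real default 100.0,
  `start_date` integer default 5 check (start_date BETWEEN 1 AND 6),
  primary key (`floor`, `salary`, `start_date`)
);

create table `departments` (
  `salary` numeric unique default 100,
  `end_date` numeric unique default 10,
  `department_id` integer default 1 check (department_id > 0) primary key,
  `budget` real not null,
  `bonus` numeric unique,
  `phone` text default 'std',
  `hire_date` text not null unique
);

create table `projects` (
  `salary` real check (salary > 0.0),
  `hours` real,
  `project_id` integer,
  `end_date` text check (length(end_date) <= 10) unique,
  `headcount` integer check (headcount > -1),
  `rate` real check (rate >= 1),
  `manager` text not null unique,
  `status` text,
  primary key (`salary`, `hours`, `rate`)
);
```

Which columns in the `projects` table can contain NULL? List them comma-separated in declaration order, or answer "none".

project_id, end_date, headcount, status

- salary: part of the PRIMARY KEY, which implies NOT NULL → not nullable.
- hours: part of the PRIMARY KEY, which implies NOT NULL → not nullable.
- project_id: no NOT NULL constraint applies → nullable.
- end_date: CHECK does not forbid NULL (a CHECK constraint passes when its expression is NULL) → nullable.
- headcount: CHECK does not forbid NULL (a CHECK constraint passes when its expression is NULL) → nullable.
- rate: part of the PRIMARY KEY, which implies NOT NULL → not nullable.
- manager: declared NOT NULL → not nullable.
- status: no NOT NULL constraint applies → nullable.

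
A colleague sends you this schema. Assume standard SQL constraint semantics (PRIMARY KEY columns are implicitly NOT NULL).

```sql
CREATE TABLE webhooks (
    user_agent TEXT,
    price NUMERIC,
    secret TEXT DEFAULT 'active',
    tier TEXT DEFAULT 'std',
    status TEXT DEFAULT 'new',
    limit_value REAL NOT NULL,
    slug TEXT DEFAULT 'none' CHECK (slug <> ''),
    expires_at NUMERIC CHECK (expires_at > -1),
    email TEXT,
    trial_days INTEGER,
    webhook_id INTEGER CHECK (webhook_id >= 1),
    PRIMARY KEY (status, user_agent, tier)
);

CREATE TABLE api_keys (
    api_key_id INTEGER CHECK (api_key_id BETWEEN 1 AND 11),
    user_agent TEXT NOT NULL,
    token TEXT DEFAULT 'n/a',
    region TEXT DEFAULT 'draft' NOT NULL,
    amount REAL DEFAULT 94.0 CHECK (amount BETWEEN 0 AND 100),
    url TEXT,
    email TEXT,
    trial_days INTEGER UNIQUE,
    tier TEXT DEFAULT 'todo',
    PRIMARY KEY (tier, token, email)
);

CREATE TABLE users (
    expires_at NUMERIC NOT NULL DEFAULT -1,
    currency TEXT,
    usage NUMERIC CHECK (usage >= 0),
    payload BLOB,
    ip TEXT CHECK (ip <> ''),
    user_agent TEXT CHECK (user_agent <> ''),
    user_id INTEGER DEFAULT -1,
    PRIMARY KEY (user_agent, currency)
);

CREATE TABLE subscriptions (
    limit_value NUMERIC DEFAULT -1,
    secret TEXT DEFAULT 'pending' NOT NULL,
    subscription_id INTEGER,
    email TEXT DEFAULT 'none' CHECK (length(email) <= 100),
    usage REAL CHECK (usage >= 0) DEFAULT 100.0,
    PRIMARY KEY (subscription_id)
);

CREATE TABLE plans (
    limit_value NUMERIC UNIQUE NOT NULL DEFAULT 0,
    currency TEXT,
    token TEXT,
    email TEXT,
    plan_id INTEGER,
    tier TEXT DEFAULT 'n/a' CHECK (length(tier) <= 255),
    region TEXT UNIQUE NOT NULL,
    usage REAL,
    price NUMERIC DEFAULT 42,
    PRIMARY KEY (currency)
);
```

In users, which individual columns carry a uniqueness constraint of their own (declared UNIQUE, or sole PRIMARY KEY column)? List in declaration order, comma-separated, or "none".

- expires_at: no UNIQUE or single-column PK constraint.
- currency: part of a composite PRIMARY KEY — only the tuple is unique, not this column on its own.
- usage: no UNIQUE or single-column PK constraint.
- payload: no UNIQUE or single-column PK constraint.
- ip: no UNIQUE or single-column PK constraint.
- user_agent: part of a composite PRIMARY KEY — only the tuple is unique, not this column on its own.
- user_id: no UNIQUE or single-column PK constraint.

none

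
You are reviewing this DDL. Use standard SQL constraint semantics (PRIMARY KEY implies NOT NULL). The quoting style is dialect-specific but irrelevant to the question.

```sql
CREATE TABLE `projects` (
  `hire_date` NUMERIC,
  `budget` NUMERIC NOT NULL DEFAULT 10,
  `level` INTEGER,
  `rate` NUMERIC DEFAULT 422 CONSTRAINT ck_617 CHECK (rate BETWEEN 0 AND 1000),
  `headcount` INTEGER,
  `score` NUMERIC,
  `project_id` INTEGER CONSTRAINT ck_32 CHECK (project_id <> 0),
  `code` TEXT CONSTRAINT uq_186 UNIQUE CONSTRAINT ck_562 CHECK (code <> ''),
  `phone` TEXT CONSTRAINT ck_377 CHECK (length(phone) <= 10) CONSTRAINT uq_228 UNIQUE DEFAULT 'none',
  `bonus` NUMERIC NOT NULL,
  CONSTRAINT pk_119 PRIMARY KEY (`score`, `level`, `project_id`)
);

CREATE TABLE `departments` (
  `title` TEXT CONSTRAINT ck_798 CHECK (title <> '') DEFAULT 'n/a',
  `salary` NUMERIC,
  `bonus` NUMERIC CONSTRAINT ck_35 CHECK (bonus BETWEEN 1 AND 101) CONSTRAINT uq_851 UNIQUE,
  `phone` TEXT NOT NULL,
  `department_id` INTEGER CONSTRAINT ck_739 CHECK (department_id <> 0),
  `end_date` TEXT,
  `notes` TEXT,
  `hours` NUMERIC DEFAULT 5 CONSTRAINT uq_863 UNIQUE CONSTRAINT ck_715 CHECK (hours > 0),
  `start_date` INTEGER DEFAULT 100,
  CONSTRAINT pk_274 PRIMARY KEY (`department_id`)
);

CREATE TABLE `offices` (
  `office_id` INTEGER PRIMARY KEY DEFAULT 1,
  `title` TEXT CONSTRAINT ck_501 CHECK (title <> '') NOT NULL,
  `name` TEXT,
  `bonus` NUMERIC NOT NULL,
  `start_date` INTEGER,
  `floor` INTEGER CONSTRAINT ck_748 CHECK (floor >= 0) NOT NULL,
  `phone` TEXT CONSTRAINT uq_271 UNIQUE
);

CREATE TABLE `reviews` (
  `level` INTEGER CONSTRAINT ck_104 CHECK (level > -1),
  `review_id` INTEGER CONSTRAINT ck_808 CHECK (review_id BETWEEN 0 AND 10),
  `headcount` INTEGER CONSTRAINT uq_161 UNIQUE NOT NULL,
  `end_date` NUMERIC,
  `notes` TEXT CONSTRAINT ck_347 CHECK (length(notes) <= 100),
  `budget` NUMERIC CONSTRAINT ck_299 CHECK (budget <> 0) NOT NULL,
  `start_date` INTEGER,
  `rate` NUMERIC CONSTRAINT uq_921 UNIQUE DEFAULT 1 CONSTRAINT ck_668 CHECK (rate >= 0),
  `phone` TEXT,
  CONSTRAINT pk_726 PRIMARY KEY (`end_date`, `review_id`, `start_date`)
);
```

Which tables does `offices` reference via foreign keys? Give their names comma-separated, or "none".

No column in offices has a REFERENCES clause.

none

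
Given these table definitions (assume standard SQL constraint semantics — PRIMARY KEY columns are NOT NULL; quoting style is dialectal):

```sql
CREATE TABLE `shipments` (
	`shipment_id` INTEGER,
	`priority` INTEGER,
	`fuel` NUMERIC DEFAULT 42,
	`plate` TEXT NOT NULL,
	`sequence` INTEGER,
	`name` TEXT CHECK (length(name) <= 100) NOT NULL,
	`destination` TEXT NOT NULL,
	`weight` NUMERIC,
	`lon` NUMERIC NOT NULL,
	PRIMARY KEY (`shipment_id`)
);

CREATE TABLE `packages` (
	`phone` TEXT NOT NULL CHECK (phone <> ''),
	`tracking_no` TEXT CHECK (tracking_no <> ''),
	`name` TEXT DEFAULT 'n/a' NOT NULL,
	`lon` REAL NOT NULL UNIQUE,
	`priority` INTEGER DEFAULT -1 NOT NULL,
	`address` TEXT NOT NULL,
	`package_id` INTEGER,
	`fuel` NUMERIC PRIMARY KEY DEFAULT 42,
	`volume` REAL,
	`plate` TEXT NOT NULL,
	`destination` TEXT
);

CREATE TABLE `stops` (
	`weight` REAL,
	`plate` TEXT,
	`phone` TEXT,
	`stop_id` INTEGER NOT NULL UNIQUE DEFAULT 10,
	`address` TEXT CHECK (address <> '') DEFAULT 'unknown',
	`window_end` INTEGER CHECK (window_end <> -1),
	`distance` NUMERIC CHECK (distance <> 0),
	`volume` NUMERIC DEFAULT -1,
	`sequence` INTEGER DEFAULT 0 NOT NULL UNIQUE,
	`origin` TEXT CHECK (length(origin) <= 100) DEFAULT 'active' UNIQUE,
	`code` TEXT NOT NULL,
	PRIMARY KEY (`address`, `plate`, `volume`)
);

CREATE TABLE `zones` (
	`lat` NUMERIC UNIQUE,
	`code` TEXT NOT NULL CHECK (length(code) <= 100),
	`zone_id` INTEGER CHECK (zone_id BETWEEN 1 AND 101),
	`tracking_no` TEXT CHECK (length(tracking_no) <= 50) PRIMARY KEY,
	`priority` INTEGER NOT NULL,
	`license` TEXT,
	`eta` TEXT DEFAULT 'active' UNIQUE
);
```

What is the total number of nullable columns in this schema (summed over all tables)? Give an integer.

17

shipments: 4 nullable (priority, fuel, sequence, weight — PK (shipment_id) and explicit NOT NULL columns excluded).
packages: 4 nullable (tracking_no, package_id, volume, destination — PK (fuel) and explicit NOT NULL columns excluded).
stops: 5 nullable (weight, phone, window_end, distance, origin — PK (address, plate, volume) and explicit NOT NULL columns excluded).
zones: 4 nullable (lat, zone_id, license, eta — PK (tracking_no) and explicit NOT NULL columns excluded).
Total: 4 + 4 + 5 + 4 = 17.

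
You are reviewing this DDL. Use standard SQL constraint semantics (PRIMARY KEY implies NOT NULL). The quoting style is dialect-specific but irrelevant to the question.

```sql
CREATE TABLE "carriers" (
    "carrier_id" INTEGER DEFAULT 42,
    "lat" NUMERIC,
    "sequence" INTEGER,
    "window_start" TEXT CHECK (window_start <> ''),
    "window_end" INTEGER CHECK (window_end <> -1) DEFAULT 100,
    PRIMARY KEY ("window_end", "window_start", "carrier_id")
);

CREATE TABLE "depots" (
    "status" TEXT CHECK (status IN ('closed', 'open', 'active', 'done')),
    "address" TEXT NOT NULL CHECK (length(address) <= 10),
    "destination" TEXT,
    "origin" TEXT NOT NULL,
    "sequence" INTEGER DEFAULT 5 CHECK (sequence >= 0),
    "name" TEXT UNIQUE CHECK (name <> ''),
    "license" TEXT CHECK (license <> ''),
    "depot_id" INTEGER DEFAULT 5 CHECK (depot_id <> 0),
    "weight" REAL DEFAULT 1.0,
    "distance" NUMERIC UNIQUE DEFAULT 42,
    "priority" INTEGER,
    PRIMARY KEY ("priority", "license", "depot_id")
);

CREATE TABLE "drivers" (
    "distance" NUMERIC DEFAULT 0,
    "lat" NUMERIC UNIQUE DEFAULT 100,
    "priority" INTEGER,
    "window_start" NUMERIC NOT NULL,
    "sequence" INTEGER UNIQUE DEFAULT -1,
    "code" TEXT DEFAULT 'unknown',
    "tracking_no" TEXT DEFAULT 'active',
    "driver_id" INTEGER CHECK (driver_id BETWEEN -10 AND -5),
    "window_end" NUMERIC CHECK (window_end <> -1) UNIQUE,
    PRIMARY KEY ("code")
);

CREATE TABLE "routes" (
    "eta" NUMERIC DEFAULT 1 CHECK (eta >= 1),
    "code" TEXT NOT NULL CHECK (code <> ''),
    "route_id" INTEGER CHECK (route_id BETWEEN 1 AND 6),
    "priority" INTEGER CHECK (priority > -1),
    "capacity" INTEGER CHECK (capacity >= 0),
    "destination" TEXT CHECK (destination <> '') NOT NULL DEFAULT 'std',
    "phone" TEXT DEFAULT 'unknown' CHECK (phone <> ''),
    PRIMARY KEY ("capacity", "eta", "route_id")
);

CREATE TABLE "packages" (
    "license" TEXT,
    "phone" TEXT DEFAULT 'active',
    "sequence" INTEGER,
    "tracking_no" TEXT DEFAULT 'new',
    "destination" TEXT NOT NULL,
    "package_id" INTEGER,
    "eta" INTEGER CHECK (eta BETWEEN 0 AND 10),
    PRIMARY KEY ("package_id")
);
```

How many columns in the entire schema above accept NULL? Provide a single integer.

22

carriers: 2 nullable (lat, sequence — PK (window_end, window_start, carrier_id) and explicit NOT NULL columns excluded).
depots: 6 nullable (status, destination, sequence, name, weight, distance — PK (priority, license, depot_id) and explicit NOT NULL columns excluded).
drivers: 7 nullable (distance, lat, priority, sequence, tracking_no, driver_id, window_end — PK (code) and explicit NOT NULL columns excluded).
routes: 2 nullable (priority, phone — PK (capacity, eta, route_id) and explicit NOT NULL columns excluded).
packages: 5 nullable (license, phone, sequence, tracking_no, eta — PK (package_id) and explicit NOT NULL columns excluded).
Total: 2 + 6 + 7 + 2 + 5 = 22.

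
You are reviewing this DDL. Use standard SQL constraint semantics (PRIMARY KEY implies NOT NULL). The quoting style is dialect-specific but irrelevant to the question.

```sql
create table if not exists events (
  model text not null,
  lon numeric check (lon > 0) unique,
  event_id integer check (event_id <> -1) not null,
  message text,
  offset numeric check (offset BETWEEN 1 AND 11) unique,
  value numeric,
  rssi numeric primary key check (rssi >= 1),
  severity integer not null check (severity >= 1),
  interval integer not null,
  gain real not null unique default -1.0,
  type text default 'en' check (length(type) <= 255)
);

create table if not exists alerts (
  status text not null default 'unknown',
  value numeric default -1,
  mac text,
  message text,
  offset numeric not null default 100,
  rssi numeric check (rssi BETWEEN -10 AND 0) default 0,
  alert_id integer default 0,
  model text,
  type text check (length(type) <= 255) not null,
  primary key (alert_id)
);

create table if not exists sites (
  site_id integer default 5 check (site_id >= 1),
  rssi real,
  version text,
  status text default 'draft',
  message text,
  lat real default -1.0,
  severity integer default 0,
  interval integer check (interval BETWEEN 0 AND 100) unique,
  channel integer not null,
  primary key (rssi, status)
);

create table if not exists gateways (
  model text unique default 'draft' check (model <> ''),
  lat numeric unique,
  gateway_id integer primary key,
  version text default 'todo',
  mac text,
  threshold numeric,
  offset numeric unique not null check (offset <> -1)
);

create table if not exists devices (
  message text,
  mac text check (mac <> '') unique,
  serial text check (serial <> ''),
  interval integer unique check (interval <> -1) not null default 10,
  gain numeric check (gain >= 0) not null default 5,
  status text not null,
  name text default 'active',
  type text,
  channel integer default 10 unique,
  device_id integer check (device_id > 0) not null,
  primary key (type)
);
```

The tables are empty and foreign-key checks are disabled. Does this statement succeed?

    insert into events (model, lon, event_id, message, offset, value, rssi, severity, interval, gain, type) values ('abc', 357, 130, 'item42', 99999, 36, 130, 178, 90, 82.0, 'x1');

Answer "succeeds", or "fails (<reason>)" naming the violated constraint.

fails (CHECK on offset)

The value 99999 for offset violates CHECK (offset BETWEEN 1 AND 11).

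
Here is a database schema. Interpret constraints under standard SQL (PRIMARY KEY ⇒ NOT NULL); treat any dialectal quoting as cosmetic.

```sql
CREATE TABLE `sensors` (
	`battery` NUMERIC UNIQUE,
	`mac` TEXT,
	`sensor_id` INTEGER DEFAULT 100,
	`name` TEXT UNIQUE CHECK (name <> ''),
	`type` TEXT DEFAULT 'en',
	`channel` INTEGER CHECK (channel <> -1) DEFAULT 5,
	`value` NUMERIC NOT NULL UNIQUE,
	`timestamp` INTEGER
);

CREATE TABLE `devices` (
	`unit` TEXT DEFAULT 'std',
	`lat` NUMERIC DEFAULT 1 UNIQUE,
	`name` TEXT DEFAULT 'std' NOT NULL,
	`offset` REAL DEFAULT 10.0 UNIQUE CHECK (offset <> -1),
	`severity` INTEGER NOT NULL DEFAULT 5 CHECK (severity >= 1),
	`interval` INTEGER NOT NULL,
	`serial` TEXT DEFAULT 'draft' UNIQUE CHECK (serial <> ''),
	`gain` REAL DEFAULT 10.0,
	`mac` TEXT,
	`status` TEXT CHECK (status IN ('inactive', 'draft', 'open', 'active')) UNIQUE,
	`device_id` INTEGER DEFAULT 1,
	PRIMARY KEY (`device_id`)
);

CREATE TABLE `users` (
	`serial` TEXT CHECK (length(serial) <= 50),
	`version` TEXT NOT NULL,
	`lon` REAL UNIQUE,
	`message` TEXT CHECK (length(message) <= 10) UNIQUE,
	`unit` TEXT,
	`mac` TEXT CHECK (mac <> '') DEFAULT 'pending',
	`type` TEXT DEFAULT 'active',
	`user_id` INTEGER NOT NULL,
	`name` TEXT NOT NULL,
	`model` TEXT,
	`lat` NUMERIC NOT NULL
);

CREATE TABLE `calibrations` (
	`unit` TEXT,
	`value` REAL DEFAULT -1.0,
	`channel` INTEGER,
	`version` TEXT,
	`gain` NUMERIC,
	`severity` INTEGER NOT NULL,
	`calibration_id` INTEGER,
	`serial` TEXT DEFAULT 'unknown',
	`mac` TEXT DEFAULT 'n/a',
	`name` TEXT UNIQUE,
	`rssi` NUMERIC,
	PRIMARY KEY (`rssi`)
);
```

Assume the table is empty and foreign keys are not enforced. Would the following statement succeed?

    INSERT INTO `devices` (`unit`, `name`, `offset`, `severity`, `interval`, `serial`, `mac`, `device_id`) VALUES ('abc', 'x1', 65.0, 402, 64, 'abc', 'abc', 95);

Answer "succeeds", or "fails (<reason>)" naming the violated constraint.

succeeds

NOT NULL columns: device_id is supplied; interval is supplied; name is supplied; severity is supplied.
CHECK constraints: 65.0 satisfies (offset <> -1); 402 satisfies (severity >= 1); 'abc' satisfies (serial <> '').
No constraint is violated.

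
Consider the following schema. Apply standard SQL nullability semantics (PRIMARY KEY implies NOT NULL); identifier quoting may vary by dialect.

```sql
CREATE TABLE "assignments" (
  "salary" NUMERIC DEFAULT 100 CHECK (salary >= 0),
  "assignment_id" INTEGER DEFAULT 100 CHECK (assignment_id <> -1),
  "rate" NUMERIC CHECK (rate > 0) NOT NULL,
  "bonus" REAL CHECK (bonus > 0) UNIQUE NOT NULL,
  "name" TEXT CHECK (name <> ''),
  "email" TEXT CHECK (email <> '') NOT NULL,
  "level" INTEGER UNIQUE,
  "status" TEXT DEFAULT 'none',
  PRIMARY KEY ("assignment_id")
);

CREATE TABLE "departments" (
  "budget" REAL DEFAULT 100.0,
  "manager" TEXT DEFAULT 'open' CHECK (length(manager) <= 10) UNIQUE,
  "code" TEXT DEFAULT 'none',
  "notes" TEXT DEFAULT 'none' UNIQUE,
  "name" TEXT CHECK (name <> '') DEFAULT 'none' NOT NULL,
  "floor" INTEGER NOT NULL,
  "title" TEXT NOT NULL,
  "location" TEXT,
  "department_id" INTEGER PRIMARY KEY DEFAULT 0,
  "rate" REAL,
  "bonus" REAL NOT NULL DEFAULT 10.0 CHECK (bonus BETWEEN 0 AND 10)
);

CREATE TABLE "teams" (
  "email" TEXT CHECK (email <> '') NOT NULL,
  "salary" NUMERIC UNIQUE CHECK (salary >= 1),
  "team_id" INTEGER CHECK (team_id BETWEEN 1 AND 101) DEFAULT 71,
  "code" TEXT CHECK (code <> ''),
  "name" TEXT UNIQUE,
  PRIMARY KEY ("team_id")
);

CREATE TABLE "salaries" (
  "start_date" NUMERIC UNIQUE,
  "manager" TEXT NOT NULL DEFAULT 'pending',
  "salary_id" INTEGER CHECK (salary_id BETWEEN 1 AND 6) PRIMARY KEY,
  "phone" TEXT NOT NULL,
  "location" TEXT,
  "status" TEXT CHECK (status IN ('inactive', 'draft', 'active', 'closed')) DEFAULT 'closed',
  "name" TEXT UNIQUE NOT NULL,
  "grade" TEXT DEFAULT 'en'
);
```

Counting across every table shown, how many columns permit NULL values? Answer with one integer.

assignments: 4 nullable (salary, name, level, status — PK (assignment_id) and explicit NOT NULL columns excluded).
departments: 6 nullable (budget, manager, code, notes, location, rate — PK (department_id) and explicit NOT NULL columns excluded).
teams: 3 nullable (salary, code, name — PK (team_id) and explicit NOT NULL columns excluded).
salaries: 4 nullable (start_date, location, status, grade — PK (salary_id) and explicit NOT NULL columns excluded).
Total: 4 + 6 + 3 + 4 = 17.

17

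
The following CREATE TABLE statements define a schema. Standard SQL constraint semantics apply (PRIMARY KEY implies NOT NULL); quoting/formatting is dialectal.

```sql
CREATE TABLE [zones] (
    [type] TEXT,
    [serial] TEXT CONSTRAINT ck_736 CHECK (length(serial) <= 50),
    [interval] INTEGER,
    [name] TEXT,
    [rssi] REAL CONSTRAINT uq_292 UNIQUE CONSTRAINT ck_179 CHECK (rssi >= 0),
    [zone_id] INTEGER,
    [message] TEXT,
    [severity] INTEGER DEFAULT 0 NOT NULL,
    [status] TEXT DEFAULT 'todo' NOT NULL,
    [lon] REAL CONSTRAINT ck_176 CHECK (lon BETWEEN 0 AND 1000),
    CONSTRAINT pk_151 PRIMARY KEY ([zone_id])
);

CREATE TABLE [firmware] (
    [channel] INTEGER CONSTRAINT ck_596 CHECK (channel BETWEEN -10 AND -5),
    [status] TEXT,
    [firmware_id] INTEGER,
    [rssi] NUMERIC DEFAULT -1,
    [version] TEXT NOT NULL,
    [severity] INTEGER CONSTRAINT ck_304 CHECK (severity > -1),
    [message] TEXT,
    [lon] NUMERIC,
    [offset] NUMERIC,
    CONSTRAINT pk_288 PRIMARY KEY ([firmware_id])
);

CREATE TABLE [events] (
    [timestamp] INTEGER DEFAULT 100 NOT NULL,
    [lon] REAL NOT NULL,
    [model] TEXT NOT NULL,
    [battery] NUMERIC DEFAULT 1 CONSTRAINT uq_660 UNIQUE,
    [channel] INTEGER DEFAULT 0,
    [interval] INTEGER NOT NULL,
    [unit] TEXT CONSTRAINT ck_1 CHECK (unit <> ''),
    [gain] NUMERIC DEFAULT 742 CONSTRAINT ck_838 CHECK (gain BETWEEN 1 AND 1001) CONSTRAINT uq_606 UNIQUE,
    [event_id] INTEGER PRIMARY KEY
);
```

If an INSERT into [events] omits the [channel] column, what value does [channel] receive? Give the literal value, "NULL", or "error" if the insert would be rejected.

channel has an explicit DEFAULT 0.
When the column is omitted from an INSERT, that default is used.

0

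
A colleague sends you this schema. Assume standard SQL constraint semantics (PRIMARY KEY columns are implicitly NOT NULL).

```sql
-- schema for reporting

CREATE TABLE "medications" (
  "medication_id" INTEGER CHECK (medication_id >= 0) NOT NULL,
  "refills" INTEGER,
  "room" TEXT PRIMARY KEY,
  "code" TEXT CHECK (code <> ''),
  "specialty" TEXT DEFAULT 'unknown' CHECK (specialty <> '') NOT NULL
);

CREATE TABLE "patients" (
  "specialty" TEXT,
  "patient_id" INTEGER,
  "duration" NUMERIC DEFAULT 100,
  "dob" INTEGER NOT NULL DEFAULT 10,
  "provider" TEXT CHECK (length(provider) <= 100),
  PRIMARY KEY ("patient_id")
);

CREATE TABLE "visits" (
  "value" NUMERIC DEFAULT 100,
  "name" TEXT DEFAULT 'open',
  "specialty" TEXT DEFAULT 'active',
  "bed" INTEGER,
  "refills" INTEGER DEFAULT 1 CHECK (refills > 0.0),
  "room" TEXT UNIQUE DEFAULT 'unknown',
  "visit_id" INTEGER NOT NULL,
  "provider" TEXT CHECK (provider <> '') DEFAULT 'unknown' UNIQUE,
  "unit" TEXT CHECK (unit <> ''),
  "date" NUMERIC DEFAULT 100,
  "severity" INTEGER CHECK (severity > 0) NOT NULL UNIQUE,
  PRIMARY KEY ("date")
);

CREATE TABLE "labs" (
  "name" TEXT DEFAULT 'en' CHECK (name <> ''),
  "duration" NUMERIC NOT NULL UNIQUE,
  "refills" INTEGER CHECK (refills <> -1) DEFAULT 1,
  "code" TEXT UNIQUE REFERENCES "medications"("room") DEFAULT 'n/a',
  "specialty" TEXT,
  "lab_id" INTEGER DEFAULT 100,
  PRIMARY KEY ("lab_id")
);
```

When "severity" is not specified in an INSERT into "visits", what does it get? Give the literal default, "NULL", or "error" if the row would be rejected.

severity has no DEFAULT clause.
Omitting it would insert NULL, but it is declared NOT NULL, so the INSERT fails.

error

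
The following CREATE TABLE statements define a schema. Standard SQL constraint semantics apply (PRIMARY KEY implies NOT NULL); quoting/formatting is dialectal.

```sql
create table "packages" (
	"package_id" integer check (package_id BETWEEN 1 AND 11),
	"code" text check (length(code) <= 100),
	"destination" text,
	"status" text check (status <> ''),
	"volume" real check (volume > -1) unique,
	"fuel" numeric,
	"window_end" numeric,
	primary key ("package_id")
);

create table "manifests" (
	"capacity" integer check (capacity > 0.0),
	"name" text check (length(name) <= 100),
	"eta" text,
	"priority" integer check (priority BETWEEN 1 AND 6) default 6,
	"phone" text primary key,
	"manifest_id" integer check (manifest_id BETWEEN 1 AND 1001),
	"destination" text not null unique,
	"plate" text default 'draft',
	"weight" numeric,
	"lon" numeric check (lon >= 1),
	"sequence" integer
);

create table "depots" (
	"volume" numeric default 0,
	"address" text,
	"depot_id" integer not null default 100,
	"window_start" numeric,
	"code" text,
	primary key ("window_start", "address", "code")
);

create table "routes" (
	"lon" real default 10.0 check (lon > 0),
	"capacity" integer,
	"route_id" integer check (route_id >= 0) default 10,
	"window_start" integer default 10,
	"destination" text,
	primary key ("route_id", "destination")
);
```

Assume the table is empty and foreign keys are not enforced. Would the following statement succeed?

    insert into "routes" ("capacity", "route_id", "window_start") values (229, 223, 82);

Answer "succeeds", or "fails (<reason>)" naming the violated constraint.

destination is omitted from the column list and has no DEFAULT, so it would receive NULL.
But destination is part of the PRIMARY KEY (implied NOT NULL).

fails (NOT NULL on destination)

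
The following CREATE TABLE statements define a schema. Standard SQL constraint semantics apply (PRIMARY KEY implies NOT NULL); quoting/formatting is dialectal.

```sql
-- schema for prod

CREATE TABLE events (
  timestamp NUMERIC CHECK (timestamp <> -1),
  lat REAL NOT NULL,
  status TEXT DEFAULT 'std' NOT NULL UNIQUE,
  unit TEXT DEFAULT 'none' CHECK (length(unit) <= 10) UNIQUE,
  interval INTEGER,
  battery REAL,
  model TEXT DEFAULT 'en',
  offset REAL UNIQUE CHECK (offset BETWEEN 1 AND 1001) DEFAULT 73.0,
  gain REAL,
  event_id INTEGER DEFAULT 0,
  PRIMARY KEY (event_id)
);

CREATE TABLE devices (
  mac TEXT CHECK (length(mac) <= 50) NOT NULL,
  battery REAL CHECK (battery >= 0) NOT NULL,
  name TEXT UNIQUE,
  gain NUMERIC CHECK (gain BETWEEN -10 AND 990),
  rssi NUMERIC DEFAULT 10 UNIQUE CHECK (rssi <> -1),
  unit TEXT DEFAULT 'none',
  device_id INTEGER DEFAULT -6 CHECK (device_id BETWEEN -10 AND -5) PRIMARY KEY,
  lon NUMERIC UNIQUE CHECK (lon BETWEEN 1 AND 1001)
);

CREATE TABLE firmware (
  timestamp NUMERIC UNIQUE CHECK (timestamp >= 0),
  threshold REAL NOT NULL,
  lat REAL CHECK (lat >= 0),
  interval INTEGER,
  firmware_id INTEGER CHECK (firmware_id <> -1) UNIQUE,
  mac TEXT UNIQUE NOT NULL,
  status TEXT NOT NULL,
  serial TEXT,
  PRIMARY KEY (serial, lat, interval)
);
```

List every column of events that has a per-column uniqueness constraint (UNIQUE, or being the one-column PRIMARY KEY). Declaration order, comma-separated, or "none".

- timestamp: no UNIQUE or single-column PK constraint.
- lat: no UNIQUE or single-column PK constraint.
- status: declared UNIQUE → unique.
- unit: declared UNIQUE → unique.
- interval: no UNIQUE or single-column PK constraint.
- battery: no UNIQUE or single-column PK constraint.
- model: no UNIQUE or single-column PK constraint.
- offset: declared UNIQUE → unique.
- gain: no UNIQUE or single-column PK constraint.
- event_id: single-column PRIMARY KEY → unique.

status, unit, offset, event_id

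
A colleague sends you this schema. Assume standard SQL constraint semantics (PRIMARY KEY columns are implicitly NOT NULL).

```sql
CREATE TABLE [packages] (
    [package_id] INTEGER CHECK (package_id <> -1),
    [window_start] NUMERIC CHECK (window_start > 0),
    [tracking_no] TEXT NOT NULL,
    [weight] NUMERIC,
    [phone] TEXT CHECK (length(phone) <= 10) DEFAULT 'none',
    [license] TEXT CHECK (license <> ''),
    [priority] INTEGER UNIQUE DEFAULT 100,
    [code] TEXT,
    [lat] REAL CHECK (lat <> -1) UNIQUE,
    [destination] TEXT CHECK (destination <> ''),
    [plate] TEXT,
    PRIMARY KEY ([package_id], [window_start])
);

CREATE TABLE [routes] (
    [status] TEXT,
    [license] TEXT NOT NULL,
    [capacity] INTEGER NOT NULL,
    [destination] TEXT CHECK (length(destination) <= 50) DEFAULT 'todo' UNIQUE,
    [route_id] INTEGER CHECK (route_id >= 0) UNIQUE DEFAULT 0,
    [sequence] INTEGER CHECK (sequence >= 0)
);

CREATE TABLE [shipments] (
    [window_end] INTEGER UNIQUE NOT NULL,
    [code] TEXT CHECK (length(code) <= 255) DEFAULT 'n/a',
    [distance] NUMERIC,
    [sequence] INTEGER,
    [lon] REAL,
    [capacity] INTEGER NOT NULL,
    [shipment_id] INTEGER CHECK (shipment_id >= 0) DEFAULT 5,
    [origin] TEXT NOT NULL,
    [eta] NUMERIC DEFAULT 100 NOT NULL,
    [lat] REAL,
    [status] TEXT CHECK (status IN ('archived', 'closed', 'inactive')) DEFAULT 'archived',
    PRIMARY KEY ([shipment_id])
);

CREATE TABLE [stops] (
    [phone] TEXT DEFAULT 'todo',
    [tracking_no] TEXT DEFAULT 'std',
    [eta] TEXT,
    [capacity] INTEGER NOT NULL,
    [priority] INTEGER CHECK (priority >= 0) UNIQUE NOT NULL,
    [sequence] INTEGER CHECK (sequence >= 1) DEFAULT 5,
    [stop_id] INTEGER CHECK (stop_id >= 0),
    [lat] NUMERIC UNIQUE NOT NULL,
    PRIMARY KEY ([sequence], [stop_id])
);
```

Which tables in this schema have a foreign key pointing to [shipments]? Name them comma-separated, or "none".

No REFERENCES clause anywhere in the schema names shipments.

none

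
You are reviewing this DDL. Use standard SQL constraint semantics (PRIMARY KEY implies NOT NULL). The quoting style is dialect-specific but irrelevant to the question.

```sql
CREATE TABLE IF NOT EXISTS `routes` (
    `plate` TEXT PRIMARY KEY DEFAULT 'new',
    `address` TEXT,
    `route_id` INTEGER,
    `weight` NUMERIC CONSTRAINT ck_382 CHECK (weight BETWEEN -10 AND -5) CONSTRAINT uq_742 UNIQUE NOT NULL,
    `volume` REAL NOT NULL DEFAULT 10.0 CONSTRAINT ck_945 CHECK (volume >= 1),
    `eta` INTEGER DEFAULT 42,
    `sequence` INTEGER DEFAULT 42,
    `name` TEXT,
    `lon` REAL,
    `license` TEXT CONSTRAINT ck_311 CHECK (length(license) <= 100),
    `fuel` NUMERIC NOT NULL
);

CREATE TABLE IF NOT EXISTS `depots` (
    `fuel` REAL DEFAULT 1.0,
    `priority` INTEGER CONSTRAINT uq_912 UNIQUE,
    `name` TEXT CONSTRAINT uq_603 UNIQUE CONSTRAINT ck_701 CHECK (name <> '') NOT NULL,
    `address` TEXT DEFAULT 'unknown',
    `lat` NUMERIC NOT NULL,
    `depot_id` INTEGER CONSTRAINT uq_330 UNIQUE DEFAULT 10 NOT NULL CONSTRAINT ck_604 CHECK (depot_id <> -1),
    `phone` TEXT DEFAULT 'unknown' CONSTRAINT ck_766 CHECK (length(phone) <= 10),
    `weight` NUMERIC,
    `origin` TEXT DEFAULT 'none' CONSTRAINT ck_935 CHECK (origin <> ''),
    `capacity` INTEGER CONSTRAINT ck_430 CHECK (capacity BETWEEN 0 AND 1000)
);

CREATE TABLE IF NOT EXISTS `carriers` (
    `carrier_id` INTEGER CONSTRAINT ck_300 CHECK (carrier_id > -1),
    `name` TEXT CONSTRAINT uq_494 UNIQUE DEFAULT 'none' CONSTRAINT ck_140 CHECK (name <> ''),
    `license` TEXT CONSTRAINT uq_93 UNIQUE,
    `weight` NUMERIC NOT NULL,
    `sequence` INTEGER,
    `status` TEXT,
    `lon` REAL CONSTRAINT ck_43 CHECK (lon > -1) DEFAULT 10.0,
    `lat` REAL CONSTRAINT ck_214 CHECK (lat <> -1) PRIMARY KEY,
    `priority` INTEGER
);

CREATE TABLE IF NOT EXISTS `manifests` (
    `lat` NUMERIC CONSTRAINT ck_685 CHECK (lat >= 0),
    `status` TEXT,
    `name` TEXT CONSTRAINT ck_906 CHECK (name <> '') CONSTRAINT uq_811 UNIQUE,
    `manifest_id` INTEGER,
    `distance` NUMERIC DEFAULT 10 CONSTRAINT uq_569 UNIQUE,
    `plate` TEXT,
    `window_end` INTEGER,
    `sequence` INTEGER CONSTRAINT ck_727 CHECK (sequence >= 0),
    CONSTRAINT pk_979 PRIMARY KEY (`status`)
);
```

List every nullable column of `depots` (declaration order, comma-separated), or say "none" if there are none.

- fuel: DEFAULT only fills an omitted column; an explicit NULL is still allowed → nullable.
- priority: UNIQUE does not imply NOT NULL → nullable.
- name: declared NOT NULL → not nullable.
- address: DEFAULT only fills an omitted column; an explicit NULL is still allowed → nullable.
- lat: declared NOT NULL → not nullable.
- depot_id: declared NOT NULL → not nullable.
- phone: CHECK does not forbid NULL (a CHECK constraint passes when its expression is NULL) → nullable.
- weight: no NOT NULL constraint applies → nullable.
- origin: CHECK does not forbid NULL (a CHECK constraint passes when its expression is NULL) → nullable.
- capacity: CHECK does not forbid NULL (a CHECK constraint passes when its expression is NULL) → nullable.

fuel, priority, address, phone, weight, origin, capacity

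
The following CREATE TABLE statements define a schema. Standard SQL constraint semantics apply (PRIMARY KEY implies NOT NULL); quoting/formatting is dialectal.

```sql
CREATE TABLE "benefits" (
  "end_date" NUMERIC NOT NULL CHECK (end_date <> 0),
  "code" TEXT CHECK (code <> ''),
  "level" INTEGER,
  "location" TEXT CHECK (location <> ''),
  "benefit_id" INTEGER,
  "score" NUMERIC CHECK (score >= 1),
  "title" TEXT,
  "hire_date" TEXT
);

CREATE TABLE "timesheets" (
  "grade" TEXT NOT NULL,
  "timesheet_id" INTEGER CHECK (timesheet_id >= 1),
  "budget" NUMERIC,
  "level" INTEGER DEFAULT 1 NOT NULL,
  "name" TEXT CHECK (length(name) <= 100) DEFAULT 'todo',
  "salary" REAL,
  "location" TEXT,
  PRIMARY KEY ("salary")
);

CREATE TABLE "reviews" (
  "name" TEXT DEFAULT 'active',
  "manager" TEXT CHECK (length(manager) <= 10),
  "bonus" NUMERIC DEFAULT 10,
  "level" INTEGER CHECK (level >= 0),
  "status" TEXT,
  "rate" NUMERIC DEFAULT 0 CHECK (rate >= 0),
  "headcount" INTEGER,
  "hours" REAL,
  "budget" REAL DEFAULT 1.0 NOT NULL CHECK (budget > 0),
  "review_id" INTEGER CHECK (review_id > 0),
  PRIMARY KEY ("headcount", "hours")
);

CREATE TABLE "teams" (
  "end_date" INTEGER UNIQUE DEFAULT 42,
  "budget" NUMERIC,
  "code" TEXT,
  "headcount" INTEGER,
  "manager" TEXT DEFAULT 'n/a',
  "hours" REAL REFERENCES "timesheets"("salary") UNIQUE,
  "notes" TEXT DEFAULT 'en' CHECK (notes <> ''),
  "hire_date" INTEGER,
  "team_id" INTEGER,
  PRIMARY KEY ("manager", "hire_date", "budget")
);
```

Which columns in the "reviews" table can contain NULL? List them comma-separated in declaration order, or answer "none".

- name: DEFAULT only fills an omitted column; an explicit NULL is still allowed → nullable.
- manager: CHECK does not forbid NULL (a CHECK constraint passes when its expression is NULL) → nullable.
- bonus: DEFAULT only fills an omitted column; an explicit NULL is still allowed → nullable.
- level: CHECK does not forbid NULL (a CHECK constraint passes when its expression is NULL) → nullable.
- status: no NOT NULL constraint applies → nullable.
- rate: CHECK does not forbid NULL (a CHECK constraint passes when its expression is NULL) → nullable.
- headcount: part of the PRIMARY KEY, which implies NOT NULL → not nullable.
- hours: part of the PRIMARY KEY, which implies NOT NULL → not nullable.
- budget: declared NOT NULL → not nullable.
- review_id: CHECK does not forbid NULL (a CHECK constraint passes when its expression is NULL) → nullable.

name, manager, bonus, level, status, rate, review_id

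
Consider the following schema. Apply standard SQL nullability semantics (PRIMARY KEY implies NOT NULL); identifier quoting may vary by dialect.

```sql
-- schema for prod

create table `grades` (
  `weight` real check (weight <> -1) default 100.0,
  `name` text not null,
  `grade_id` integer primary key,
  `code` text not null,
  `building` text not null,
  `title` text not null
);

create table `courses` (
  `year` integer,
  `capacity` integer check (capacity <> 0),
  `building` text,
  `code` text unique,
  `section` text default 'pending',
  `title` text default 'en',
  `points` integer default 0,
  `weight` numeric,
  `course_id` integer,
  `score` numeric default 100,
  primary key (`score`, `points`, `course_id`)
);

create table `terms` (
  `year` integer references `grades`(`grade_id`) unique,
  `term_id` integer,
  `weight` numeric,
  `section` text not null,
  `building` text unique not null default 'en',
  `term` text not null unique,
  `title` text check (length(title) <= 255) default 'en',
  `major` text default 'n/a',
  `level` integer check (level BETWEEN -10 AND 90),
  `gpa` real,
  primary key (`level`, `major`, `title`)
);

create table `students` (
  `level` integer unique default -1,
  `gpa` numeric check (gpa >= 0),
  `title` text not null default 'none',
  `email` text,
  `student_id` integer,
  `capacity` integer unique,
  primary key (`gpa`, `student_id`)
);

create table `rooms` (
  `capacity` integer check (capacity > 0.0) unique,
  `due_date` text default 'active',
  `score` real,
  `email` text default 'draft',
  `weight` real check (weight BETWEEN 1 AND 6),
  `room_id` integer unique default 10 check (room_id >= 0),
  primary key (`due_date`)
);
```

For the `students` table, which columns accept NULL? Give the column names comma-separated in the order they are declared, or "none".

- level: UNIQUE does not imply NOT NULL → nullable.
- gpa: part of the PRIMARY KEY, which implies NOT NULL → not nullable.
- title: declared NOT NULL → not nullable.
- email: no NOT NULL constraint applies → nullable.
- student_id: part of the PRIMARY KEY, which implies NOT NULL → not nullable.
- capacity: UNIQUE does not imply NOT NULL → nullable.

level, email, capacity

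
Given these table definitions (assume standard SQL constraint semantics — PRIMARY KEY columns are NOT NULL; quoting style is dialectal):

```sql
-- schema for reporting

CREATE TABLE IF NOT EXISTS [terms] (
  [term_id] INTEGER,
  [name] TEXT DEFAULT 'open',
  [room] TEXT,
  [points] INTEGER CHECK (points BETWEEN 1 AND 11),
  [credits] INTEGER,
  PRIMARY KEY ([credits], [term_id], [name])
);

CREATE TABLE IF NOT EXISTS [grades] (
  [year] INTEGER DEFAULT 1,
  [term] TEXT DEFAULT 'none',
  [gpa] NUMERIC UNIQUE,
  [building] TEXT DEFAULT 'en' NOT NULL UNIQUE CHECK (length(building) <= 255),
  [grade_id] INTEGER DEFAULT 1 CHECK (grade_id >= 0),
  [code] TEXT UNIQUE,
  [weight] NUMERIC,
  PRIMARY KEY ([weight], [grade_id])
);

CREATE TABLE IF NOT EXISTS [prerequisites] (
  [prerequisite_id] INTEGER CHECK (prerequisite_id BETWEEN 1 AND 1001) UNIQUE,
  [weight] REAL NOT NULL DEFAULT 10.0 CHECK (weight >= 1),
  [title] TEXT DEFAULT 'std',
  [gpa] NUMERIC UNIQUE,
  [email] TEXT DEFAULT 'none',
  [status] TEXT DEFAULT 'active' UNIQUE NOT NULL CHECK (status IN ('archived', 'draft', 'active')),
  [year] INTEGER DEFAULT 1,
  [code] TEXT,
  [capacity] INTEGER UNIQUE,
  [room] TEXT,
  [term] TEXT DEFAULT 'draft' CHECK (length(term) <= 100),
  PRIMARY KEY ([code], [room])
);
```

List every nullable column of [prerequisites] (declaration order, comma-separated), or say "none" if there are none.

- prerequisite_id: CHECK does not forbid NULL (a CHECK constraint passes when its expression is NULL) → nullable.
- weight: declared NOT NULL → not nullable.
- title: DEFAULT only fills an omitted column; an explicit NULL is still allowed → nullable.
- gpa: UNIQUE does not imply NOT NULL → nullable.
- email: DEFAULT only fills an omitted column; an explicit NULL is still allowed → nullable.
- status: declared NOT NULL → not nullable.
- year: DEFAULT only fills an omitted column; an explicit NULL is still allowed → nullable.
- code: part of the PRIMARY KEY, which implies NOT NULL → not nullable.
- capacity: UNIQUE does not imply NOT NULL → nullable.
- room: part of the PRIMARY KEY, which implies NOT NULL → not nullable.
- term: CHECK does not forbid NULL (a CHECK constraint passes when its expression is NULL) → nullable.

prerequisite_id, title, gpa, email, year, capacity, term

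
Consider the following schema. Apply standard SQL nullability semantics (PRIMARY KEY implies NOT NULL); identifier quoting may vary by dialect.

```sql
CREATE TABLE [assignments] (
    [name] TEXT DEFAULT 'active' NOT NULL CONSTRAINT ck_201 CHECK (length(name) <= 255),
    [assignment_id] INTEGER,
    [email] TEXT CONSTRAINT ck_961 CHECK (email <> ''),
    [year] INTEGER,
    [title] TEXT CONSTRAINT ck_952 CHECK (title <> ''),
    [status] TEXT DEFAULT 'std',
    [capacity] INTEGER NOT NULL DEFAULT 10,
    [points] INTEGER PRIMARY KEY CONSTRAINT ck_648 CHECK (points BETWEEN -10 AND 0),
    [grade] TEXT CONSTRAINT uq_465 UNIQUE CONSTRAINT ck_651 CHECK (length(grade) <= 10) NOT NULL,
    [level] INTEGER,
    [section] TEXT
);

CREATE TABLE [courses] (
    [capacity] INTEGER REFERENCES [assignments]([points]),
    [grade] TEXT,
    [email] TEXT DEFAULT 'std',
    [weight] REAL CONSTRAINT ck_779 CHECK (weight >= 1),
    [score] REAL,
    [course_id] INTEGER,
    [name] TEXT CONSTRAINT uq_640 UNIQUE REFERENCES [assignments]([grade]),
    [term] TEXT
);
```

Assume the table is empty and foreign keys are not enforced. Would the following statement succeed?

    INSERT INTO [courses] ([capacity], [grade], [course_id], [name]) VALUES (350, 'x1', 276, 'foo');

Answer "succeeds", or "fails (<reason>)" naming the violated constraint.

courses has no NOT NULL or PRIMARY KEY columns.
No constraint is violated.

succeeds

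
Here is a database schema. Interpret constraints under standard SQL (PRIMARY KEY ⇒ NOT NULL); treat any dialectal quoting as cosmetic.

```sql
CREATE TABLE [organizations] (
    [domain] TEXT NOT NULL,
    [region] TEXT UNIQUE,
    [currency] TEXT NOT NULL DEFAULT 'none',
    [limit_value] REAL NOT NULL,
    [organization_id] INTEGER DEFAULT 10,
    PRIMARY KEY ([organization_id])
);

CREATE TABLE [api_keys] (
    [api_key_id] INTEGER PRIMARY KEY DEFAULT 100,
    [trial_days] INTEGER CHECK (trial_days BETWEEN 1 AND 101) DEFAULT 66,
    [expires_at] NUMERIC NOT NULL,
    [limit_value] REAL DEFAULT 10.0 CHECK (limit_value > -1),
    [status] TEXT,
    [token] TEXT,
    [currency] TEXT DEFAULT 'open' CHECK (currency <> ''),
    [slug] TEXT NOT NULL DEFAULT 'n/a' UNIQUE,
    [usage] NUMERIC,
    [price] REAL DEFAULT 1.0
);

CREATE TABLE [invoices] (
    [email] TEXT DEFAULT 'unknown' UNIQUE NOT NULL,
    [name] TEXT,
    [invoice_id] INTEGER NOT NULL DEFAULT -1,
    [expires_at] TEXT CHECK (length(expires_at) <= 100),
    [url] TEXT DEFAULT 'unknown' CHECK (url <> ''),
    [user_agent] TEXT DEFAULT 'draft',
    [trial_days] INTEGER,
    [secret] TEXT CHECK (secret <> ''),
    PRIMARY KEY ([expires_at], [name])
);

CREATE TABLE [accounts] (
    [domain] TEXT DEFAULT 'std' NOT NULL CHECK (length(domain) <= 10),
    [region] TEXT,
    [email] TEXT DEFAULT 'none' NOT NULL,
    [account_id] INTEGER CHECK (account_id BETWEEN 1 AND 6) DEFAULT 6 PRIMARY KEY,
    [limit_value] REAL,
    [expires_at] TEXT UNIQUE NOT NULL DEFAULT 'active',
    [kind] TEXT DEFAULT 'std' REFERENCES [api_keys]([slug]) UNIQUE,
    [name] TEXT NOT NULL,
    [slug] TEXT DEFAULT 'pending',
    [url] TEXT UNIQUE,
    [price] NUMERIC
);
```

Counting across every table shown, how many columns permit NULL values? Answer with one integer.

18

organizations: 1 nullable (region — PK (organization_id) and explicit NOT NULL columns excluded).
api_keys: 7 nullable (trial_days, limit_value, status, token, currency, usage, price — PK (api_key_id) and explicit NOT NULL columns excluded).
invoices: 4 nullable (url, user_agent, trial_days, secret — PK (expires_at, name) and explicit NOT NULL columns excluded).
accounts: 6 nullable (region, limit_value, kind, slug, url, price — PK (account_id) and explicit NOT NULL columns excluded).
Total: 1 + 7 + 4 + 6 = 18.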